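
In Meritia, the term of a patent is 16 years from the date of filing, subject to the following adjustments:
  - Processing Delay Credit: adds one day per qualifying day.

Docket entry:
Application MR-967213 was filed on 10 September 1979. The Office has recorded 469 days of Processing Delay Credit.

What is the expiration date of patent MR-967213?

Base term: filing date + 16 years → 10 September 1995.
Processing Delay Credit: +469 days → 22 December 1996.

1996-12-22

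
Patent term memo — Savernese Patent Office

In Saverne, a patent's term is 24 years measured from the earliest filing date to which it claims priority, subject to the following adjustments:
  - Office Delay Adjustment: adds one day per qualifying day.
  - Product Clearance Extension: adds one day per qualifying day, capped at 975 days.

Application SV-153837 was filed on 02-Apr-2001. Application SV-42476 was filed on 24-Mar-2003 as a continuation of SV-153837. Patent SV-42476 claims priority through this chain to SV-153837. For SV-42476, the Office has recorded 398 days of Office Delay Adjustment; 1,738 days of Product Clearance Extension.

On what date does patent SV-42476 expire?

2029-01-04

Earliest priority filing: 2 April 2001.
Base term: 2 April 2001 + 24 years → 2 April 2025.
Office Delay Adjustment: +398 days → 5 May 2026.
Product Clearance Extension: 1738 days claimed exceeds the 975-day cap, so +975 days → 4 January 2029.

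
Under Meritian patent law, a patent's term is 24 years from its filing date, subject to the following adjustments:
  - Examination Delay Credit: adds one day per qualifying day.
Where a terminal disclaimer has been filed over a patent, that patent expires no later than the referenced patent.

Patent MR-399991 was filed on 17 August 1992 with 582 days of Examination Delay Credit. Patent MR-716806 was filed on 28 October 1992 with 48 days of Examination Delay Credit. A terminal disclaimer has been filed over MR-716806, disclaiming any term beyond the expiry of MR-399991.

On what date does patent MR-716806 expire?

2016-12-15

Natural term of MR-716806:
  Base: filing + 24 years → 28 October 2016.
  Examination Delay Credit: +48 days → 15 December 2016.
Expiry of referenced patent MR-399991:
  Base: filing + 24 years → 17 August 2016.
  Examination Delay Credit: +582 days → 22 March 2018.
Terminal disclaimer: MR-716806 expires on the earlier of 15 December 2016 and 22 March 2018.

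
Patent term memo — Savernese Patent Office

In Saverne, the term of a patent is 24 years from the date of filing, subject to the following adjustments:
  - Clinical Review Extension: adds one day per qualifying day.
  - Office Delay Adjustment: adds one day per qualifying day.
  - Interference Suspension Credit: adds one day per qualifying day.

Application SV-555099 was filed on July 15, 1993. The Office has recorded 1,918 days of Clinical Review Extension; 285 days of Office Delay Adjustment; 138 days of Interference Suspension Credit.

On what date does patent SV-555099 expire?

2023-12-12

Base term: filing date + 24 years → 15 July 2017.
Clinical Review Extension: +1918 days → 15 October 2022.
Office Delay Adjustment: +285 days → 27 July 2023.
Interference Suspension Credit: +138 days → 12 December 2023.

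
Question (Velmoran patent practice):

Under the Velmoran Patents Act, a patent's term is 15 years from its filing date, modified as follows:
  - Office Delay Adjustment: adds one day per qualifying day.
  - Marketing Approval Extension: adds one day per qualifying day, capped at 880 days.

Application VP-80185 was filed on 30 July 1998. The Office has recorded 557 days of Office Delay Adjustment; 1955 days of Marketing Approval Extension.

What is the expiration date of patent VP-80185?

Base term: filing date + 15 years → 30 July 2013.
Office Delay Adjustment: +557 days → 7 February 2015.
Marketing Approval Extension: 1955 days claimed exceeds the 880-day cap, so +880 days → 6 July 2017.

July 6, 2017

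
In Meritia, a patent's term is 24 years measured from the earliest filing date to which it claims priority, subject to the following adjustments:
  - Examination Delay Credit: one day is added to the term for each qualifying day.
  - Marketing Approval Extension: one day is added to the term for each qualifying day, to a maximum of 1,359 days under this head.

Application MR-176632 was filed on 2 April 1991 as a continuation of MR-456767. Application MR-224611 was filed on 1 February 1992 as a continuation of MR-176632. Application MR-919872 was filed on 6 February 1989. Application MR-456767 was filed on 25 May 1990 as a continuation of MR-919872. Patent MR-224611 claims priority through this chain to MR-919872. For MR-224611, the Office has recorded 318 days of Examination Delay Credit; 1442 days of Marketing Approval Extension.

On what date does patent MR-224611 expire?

September 10, 2017

Earliest priority filing: 6 February 1989.
Base term: 6 February 1989 + 24 years → 6 February 2013.
Examination Delay Credit: +318 days → 21 December 2013.
Marketing Approval Extension: 1442 days claimed exceeds the 1359-day cap, so +1359 days → 10 September 2017.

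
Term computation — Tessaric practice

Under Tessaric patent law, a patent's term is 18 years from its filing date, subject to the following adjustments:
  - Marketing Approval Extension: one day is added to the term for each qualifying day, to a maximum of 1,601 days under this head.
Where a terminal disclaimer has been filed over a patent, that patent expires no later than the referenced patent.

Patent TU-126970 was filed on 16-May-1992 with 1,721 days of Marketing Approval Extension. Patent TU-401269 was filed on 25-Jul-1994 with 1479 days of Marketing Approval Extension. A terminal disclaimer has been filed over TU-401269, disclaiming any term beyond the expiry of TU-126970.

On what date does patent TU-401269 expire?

Natural term of TU-401269:
  Base: filing + 18 years → 25 July 2012.
  Marketing Approval Extension: 1479 days (within the 1601-day cap) → +1479 days → 12 August 2016.
Expiry of referenced patent TU-126970:
  Base: filing + 18 years → 16 May 2010.
  Marketing Approval Extension: 1721 days claimed exceeds the 1601-day cap, so +1601 days → 3 October 2014.
Terminal disclaimer: TU-401269 expires on the earlier of 12 August 2016 and 3 October 2014.

October 3, 2014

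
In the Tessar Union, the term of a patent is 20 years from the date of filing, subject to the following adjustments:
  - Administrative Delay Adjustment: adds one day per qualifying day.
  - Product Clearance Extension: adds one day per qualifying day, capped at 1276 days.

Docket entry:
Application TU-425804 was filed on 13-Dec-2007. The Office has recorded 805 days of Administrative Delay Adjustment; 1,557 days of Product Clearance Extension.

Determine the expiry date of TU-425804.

Base term: filing date + 20 years → 13 December 2027.
Administrative Delay Adjustment: +805 days → 25 February 2030.
Product Clearance Extension: 1557 days claimed exceeds the 1276-day cap, so +1276 days → 24 August 2033.

August 24, 2033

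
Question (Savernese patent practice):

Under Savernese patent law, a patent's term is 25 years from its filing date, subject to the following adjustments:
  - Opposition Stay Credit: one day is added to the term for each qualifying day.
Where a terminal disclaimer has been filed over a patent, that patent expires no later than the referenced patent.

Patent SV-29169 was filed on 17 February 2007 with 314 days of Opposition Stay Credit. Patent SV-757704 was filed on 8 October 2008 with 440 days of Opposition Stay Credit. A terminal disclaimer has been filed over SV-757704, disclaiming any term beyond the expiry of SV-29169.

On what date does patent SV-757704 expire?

Natural term of SV-757704:
  Base: filing + 25 years → 8 October 2033.
  Opposition Stay Credit: +440 days → 22 December 2034.
Expiry of referenced patent SV-29169:
  Base: filing + 25 years → 17 February 2032.
  Opposition Stay Credit: +314 days → 27 December 2032.
Terminal disclaimer: SV-757704 expires on the earlier of 22 December 2034 and 27 December 2032.

2032-12-27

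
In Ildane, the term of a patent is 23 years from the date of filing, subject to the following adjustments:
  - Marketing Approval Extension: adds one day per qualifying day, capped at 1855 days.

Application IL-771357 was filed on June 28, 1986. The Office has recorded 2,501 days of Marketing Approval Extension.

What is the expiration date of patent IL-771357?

Base term: filing date + 23 years → 28 June 2009.
Marketing Approval Extension: 2501 days claimed exceeds the 1855-day cap, so +1855 days → 27 July 2014.

July 27, 2014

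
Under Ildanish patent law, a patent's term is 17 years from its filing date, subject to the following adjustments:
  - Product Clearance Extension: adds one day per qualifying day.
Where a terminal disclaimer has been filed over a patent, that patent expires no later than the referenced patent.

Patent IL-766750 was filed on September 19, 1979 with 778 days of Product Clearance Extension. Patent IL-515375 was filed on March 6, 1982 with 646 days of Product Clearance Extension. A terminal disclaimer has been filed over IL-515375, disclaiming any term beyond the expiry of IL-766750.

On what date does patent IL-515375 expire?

1998-11-06

Natural term of IL-515375:
  Base: filing + 17 years → 6 March 1999.
  Product Clearance Extension: +646 days → 11 December 2000.
Expiry of referenced patent IL-766750:
  Base: filing + 17 years → 19 September 1996.
  Product Clearance Extension: +778 days → 6 November 1998.
Terminal disclaimer: IL-515375 expires on the earlier of 11 December 2000 and 6 November 1998.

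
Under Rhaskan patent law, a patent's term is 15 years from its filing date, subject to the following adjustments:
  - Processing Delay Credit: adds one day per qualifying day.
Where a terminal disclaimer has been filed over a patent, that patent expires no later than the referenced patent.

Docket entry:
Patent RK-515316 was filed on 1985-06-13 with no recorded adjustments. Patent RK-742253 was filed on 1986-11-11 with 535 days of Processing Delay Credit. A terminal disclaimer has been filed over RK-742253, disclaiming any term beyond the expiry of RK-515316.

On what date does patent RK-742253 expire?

2000-06-13

Natural term of RK-742253:
  Base: filing + 15 years → 11 November 2001.
  Processing Delay Credit: +535 days → 30 April 2003.
Expiry of referenced patent RK-515316:
  Base: filing + 15 years → 13 June 2000.
Terminal disclaimer: RK-742253 expires on the earlier of 30 April 2003 and 13 June 2000.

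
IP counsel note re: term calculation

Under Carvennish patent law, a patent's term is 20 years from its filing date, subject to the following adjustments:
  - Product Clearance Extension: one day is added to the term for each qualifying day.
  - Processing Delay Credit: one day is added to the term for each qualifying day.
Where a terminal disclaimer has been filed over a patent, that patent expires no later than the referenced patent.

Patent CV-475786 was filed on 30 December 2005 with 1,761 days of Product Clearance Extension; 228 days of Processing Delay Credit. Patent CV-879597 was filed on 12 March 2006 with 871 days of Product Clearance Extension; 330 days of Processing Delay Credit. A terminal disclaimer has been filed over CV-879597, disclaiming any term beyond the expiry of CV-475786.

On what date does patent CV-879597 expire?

Natural term of CV-879597:
  Base: filing + 20 years → 12 March 2026.
  Product Clearance Extension: +871 days → 30 July 2028.
  Processing Delay Credit: +330 days → 25 June 2029.
Expiry of referenced patent CV-475786:
  Base: filing + 20 years → 30 December 2025.
  Product Clearance Extension: +1761 days → 26 October 2030.
  Processing Delay Credit: +228 days → 11 June 2031.
Terminal disclaimer: CV-879597 expires on the earlier of 25 June 2029 and 11 June 2031.

2029-06-25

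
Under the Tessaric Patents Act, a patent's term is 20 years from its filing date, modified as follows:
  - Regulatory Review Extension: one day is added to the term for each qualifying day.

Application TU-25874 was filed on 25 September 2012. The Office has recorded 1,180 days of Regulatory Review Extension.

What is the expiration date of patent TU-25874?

Base term: filing date + 20 years → 25 September 2032.
Regulatory Review Extension: +1180 days → 19 December 2035.

December 19, 2035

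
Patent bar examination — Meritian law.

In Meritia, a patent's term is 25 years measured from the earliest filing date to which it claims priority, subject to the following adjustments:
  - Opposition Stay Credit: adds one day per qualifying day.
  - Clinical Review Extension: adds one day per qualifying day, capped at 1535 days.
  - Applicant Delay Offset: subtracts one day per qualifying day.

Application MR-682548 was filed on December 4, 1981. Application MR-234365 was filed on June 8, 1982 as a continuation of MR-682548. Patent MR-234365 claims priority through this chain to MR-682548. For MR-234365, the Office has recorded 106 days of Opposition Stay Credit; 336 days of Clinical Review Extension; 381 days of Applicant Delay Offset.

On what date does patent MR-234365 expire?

February 3, 2007

Earliest priority filing: 4 December 1981.
Base term: 4 December 1981 + 25 years → 4 December 2006.
Opposition Stay Credit: +106 days → 20 March 2007.
Clinical Review Extension: 336 days (within the 1535-day cap) → +336 days → 19 February 2008.
Applicant Delay Offset: −381 days → 3 February 2007.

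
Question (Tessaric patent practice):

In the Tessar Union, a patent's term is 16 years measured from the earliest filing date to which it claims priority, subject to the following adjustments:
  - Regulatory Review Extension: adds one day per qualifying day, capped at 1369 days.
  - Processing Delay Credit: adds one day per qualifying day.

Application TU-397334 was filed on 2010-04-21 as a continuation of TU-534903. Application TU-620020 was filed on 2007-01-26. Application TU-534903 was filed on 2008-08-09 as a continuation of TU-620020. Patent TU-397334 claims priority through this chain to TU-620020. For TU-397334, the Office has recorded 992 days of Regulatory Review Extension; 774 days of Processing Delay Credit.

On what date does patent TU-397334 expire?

Earliest priority filing: 26 January 2007.
Base term: 26 January 2007 + 16 years → 26 January 2023.
Regulatory Review Extension: 992 days (within the 1369-day cap) → +992 days → 14 October 2025.
Processing Delay Credit: +774 days → 27 November 2027.

2027-11-27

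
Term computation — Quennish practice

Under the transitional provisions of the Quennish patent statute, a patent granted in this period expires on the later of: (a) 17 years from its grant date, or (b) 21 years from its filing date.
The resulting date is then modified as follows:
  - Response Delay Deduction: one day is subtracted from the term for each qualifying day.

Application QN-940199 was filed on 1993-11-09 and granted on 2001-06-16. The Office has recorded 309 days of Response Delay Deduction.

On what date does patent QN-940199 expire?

August 11, 2017

(a) grant + 17 years → 16 June 2018.
(b) filing + 21 years → 9 November 2014.
Later of the two: 16 June 2018.
Response Delay Deduction: −309 days → 11 August 2017.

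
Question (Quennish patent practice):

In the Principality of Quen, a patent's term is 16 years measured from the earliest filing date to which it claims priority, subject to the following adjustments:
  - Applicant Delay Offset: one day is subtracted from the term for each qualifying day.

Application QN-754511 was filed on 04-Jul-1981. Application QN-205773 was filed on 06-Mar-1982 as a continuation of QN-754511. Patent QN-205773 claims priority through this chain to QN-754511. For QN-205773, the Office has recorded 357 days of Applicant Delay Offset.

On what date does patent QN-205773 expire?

Earliest priority filing: 4 July 1981.
Base term: 4 July 1981 + 16 years → 4 July 1997.
Applicant Delay Offset: −357 days → 12 July 1996.

1996-07-12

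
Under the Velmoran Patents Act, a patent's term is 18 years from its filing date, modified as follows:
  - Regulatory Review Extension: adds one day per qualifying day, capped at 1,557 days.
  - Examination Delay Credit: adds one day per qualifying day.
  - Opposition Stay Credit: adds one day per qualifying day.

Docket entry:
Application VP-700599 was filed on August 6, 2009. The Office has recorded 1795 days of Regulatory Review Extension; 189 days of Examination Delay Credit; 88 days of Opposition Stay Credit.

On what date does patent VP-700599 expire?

August 13, 2032

Base term: filing date + 18 years → 6 August 2027.
Regulatory Review Extension: 1795 days claimed exceeds the 1557-day cap, so +1557 days → 10 November 2031.
Examination Delay Credit: +189 days → 17 May 2032.
Opposition Stay Credit: +88 days → 13 August 2032.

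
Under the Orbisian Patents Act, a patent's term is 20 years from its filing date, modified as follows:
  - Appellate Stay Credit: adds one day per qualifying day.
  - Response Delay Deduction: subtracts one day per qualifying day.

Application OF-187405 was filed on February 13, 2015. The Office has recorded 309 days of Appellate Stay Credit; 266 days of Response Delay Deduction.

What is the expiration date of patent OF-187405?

Base term: filing date + 20 years → 13 February 2035.
Appellate Stay Credit: +309 days → 19 December 2035.
Response Delay Deduction: −266 days → 28 March 2035.

March 28, 2035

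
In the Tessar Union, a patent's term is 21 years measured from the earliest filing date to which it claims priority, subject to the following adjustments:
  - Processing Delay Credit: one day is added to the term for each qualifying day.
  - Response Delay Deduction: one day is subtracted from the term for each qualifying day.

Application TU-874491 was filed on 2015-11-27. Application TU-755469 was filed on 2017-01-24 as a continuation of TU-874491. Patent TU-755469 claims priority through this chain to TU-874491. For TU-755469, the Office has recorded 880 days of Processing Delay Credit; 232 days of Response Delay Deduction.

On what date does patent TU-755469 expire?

2038-09-06

Earliest priority filing: 27 November 2015.
Base term: 27 November 2015 + 21 years → 27 November 2036.
Processing Delay Credit: +880 days → 26 April 2039.
Response Delay Deduction: −232 days → 6 September 2038.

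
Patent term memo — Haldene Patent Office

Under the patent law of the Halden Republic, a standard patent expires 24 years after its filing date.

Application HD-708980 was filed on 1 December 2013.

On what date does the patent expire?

Filing date + 24 years → 1 December 2037.

December 1, 2037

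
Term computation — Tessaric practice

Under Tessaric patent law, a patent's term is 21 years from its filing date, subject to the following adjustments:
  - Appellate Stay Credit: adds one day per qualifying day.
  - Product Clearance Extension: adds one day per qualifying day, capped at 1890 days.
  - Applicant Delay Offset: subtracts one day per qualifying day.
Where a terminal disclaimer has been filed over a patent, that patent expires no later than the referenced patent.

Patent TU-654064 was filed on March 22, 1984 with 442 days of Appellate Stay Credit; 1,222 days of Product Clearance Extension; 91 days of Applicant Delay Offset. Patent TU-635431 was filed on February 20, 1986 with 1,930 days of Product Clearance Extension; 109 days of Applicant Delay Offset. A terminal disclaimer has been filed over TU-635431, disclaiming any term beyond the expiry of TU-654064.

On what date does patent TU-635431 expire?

Natural term of TU-635431:
  Base: filing + 21 years → 20 February 2007.
  Product Clearance Extension: 1930 days claimed exceeds the 1890-day cap, so +1890 days → 24 April 2012.
  Applicant Delay Offset: −109 days → 6 January 2012.
Expiry of referenced patent TU-654064:
  Base: filing + 21 years → 22 March 2005.
  Appellate Stay Credit: +442 days → 7 June 2006.
  Product Clearance Extension: 1222 days (within the 1890-day cap) → +1222 days → 11 October 2009.
  Applicant Delay Offset: −91 days → 12 July 2009.
Terminal disclaimer: TU-635431 expires on the earlier of 6 January 2012 and 12 July 2009.

July 12, 2009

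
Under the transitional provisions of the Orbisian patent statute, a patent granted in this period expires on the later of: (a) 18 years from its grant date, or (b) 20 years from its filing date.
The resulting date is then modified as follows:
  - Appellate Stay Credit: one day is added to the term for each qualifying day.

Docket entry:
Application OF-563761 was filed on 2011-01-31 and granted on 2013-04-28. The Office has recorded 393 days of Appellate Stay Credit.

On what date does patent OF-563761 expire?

May 25, 2032

(a) grant + 18 years → 28 April 2031.
(b) filing + 20 years → 31 January 2031.
Later of the two: 28 April 2031.
Appellate Stay Credit: +393 days → 25 May 2032.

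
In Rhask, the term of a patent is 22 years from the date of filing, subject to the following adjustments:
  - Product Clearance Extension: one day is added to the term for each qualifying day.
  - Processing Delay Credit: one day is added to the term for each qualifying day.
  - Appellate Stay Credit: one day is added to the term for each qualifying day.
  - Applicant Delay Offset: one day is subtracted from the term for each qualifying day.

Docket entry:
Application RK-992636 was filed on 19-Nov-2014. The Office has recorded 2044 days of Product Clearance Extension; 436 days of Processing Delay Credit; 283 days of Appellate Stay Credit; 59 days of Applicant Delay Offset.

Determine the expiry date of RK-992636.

April 15, 2044

Base term: filing date + 22 years → 19 November 2036.
Product Clearance Extension: +2044 days → 25 June 2042.
Processing Delay Credit: +436 days → 4 September 2043.
Appellate Stay Credit: +283 days → 13 June 2044.
Applicant Delay Offset: −59 days → 15 April 2044.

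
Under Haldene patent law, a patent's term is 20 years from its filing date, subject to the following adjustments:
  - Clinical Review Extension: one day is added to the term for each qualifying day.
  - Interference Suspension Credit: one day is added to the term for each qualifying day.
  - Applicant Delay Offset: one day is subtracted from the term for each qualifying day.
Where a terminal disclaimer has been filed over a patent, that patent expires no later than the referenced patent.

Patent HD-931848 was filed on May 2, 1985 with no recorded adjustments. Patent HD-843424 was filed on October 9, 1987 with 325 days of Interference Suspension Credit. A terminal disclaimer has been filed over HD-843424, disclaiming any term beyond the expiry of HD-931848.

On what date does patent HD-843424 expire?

2005-05-02

Natural term of HD-843424:
  Base: filing + 20 years → 9 October 2007.
  Interference Suspension Credit: +325 days → 29 August 2008.
Expiry of referenced patent HD-931848:
  Base: filing + 20 years → 2 May 2005.
Terminal disclaimer: HD-843424 expires on the earlier of 29 August 2008 and 2 May 2005.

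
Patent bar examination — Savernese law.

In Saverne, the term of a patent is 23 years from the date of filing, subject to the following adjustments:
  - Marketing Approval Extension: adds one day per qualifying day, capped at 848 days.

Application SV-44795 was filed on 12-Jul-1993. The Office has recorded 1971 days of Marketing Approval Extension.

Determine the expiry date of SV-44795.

November 7, 2018

Base term: filing date + 23 years → 12 July 2016.
Marketing Approval Extension: 1971 days claimed exceeds the 848-day cap, so +848 days → 7 November 2018.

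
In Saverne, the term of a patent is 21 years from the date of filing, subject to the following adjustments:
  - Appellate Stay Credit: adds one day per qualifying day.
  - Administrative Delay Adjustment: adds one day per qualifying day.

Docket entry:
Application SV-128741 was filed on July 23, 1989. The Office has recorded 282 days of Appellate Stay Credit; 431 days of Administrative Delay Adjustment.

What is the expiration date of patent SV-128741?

Base term: filing date + 21 years → 23 July 2010.
Appellate Stay Credit: +282 days → 1 May 2011.
Administrative Delay Adjustment: +431 days → 5 July 2012.

2012-07-05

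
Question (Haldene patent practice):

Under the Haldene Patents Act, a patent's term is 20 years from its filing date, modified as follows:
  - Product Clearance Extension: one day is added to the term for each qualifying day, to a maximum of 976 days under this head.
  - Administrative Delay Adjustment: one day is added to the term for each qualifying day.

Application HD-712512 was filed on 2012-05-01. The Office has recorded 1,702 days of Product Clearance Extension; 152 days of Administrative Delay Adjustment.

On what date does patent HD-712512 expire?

Base term: filing date + 20 years → 1 May 2032.
Product Clearance Extension: 1702 days claimed exceeds the 976-day cap, so +976 days → 2 January 2035.
Administrative Delay Adjustment: +152 days → 3 June 2035.

June 3, 2035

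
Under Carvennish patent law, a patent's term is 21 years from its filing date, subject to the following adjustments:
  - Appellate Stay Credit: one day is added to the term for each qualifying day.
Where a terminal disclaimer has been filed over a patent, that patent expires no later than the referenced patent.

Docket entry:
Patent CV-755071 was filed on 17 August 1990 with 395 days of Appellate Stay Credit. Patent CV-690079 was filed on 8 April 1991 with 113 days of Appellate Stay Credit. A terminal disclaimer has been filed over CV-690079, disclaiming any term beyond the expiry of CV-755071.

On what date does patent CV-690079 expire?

2012-07-30

Natural term of CV-690079:
  Base: filing + 21 years → 8 April 2012.
  Appellate Stay Credit: +113 days → 30 July 2012.
Expiry of referenced patent CV-755071:
  Base: filing + 21 years → 17 August 2011.
  Appellate Stay Credit: +395 days → 15 September 2012.
Terminal disclaimer: CV-690079 expires on the earlier of 30 July 2012 and 15 September 2012.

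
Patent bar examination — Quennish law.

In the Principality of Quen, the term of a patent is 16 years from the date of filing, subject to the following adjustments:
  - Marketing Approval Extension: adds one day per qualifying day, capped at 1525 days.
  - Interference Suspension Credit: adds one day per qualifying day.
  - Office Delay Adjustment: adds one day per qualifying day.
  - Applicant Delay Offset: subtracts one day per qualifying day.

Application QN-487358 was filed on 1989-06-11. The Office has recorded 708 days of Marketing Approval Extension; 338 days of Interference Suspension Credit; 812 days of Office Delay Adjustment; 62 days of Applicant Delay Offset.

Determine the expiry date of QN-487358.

Base term: filing date + 16 years → 11 June 2005.
Marketing Approval Extension: 708 days (within the 1525-day cap) → +708 days → 20 May 2007.
Interference Suspension Credit: +338 days → 22 April 2008.
Office Delay Adjustment: +812 days → 13 July 2010.
Applicant Delay Offset: −62 days → 12 May 2010.

May 12, 2010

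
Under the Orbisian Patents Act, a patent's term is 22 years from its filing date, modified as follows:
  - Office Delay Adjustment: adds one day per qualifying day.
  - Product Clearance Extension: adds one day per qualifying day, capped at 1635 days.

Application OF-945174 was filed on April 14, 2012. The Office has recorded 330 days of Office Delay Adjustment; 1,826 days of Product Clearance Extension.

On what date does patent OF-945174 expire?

Base term: filing date + 22 years → 14 April 2034.
Office Delay Adjustment: +330 days → 10 March 2035.
Product Clearance Extension: 1826 days claimed exceeds the 1635-day cap, so +1635 days → 31 August 2039.

August 31, 2039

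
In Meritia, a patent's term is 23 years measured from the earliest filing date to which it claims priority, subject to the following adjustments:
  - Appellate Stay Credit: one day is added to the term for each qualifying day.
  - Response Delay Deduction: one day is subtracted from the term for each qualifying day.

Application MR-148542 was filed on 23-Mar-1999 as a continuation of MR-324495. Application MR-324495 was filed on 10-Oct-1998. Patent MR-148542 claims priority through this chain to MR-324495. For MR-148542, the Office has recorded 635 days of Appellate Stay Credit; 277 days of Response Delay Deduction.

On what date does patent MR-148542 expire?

Earliest priority filing: 10 October 1998.
Base term: 10 October 1998 + 23 years → 10 October 2021.
Appellate Stay Credit: +635 days → 7 July 2023.
Response Delay Deduction: −277 days → 3 October 2022.

2022-10-03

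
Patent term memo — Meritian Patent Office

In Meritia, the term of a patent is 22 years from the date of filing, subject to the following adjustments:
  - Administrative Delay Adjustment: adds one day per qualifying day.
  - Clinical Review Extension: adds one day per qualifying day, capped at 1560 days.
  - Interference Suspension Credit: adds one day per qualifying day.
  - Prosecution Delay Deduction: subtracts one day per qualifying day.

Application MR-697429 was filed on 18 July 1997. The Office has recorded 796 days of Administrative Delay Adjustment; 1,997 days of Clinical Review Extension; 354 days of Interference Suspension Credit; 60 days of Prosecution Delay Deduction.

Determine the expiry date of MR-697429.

Base term: filing date + 22 years → 18 July 2019.
Administrative Delay Adjustment: +796 days → 21 September 2021.
Clinical Review Extension: 1997 days claimed exceeds the 1560-day cap, so +1560 days → 29 December 2025.
Interference Suspension Credit: +354 days → 18 December 2026.
Prosecution Delay Deduction: −60 days → 19 October 2026.

2026-10-19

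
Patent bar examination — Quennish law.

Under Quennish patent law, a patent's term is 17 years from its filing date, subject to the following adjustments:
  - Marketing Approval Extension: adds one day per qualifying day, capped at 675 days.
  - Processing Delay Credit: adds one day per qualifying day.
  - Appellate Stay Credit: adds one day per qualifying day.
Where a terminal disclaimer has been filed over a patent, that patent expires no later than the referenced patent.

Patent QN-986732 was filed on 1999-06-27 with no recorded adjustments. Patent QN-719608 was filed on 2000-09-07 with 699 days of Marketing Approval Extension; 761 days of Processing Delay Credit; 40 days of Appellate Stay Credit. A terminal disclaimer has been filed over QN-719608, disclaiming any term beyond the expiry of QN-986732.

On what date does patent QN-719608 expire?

2016-06-27

Natural term of QN-719608:
  Base: filing + 17 years → 7 September 2017.
  Marketing Approval Extension: 699 days claimed exceeds the 675-day cap, so +675 days → 14 July 2019.
  Processing Delay Credit: +761 days → 13 August 2021.
  Appellate Stay Credit: +40 days → 22 September 2021.
Expiry of referenced patent QN-986732:
  Base: filing + 17 years → 27 June 2016.
Terminal disclaimer: QN-719608 expires on the earlier of 22 September 2021 and 27 June 2016.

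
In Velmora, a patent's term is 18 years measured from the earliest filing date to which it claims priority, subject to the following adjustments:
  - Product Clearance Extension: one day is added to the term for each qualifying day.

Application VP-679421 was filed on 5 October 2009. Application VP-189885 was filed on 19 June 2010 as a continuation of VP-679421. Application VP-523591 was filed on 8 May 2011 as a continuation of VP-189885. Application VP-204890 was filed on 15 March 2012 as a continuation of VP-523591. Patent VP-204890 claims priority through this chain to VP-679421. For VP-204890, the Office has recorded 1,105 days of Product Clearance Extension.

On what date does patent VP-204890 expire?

Earliest priority filing: 5 October 2009.
Base term: 5 October 2009 + 18 years → 5 October 2027.
Product Clearance Extension: +1105 days → 14 October 2030.

October 14, 2030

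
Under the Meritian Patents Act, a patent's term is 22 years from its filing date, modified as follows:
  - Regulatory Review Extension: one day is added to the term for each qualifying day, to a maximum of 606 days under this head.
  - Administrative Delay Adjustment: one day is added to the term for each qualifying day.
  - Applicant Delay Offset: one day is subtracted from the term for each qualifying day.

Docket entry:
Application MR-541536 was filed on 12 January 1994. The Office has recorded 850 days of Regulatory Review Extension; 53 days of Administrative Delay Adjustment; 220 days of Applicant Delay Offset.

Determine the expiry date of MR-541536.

March 26, 2017

Base term: filing date + 22 years → 12 January 2016.
Regulatory Review Extension: 850 days claimed exceeds the 606-day cap, so +606 days → 9 September 2017.
Administrative Delay Adjustment: +53 days → 1 November 2017.
Applicant Delay Offset: −220 days → 26 March 2017.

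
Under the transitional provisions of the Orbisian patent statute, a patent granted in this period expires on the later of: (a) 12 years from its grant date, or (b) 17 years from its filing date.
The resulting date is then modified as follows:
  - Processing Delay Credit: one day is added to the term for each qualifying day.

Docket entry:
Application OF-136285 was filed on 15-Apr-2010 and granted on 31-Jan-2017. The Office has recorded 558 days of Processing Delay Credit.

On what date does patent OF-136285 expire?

2030-08-12

(a) grant + 12 years → 31 January 2029.
(b) filing + 17 years → 15 April 2027.
Later of the two: 31 January 2029.
Processing Delay Credit: +558 days → 12 August 2030.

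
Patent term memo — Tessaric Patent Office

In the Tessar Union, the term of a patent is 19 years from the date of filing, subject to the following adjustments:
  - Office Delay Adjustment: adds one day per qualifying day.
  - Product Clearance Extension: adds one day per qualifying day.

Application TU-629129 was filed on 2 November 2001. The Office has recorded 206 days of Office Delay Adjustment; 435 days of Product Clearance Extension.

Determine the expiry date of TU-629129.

2022-08-05

Base term: filing date + 19 years → 2 November 2020.
Office Delay Adjustment: +206 days → 27 May 2021.
Product Clearance Extension: +435 days → 5 August 2022.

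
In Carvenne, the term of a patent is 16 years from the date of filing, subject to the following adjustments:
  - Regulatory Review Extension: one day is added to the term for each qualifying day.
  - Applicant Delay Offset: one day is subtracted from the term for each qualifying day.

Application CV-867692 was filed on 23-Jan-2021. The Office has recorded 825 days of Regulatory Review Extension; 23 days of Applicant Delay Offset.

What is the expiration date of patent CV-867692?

2039-04-05

Base term: filing date + 16 years → 23 January 2037.
Regulatory Review Extension: +825 days → 28 April 2039.
Applicant Delay Offset: −23 days → 5 April 2039.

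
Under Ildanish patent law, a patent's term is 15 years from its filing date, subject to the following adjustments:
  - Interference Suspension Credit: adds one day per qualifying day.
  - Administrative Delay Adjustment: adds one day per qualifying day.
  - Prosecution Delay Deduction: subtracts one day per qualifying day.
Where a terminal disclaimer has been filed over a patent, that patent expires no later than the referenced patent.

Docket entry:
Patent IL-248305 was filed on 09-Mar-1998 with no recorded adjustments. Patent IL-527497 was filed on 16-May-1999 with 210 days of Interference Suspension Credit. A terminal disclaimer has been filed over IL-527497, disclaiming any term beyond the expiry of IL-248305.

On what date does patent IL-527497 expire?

March 9, 2013

Natural term of IL-527497:
  Base: filing + 15 years → 16 May 2014.
  Interference Suspension Credit: +210 days → 12 December 2014.
Expiry of referenced patent IL-248305:
  Base: filing + 15 years → 9 March 2013.
Terminal disclaimer: IL-527497 expires on the earlier of 12 December 2014 and 9 March 2013.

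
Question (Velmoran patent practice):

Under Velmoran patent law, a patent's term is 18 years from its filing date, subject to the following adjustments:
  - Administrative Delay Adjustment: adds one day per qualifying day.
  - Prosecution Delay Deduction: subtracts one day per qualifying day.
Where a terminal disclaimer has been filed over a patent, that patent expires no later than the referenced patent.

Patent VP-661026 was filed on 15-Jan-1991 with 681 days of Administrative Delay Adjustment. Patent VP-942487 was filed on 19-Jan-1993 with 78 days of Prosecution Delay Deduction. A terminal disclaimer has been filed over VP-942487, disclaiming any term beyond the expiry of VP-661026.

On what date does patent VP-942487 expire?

Natural term of VP-942487:
  Base: filing + 18 years → 19 January 2011.
  Prosecution Delay Deduction: −78 days → 2 November 2010.
Expiry of referenced patent VP-661026:
  Base: filing + 18 years → 15 January 2009.
  Administrative Delay Adjustment: +681 days → 27 November 2010.
Terminal disclaimer: VP-942487 expires on the earlier of 2 November 2010 and 27 November 2010.

November 2, 2010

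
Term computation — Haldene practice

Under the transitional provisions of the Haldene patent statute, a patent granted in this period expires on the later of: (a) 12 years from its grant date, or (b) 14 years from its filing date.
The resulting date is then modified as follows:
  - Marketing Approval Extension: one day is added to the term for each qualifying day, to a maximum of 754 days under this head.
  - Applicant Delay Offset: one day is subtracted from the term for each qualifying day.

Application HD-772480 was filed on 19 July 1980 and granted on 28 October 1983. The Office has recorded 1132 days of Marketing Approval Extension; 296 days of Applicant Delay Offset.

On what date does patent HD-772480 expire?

(a) grant + 12 years → 28 October 1995.
(b) filing + 14 years → 19 July 1994.
Later of the two: 28 October 1995.
Marketing Approval Extension: 1132 days claimed exceeds the 754-day cap, so +754 days → 20 November 1997.
Applicant Delay Offset: −296 days → 28 January 1997.

January 28, 1997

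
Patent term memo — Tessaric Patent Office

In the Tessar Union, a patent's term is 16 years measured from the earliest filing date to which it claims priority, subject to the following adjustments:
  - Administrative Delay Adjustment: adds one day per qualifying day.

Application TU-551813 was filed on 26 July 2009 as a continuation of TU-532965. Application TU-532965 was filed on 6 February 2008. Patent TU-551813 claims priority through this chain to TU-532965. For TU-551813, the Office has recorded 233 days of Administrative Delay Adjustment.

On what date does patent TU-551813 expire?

Earliest priority filing: 6 February 2008.
Base term: 6 February 2008 + 16 years → 6 February 2024.
Administrative Delay Adjustment: +233 days → 26 September 2024.

September 26, 2024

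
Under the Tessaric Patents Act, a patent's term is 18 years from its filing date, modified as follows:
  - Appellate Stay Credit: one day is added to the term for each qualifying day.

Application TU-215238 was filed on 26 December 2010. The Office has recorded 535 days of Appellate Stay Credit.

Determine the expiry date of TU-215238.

Base term: filing date + 18 years → 26 December 2028.
Appellate Stay Credit: +535 days → 14 June 2030.

June 14, 2030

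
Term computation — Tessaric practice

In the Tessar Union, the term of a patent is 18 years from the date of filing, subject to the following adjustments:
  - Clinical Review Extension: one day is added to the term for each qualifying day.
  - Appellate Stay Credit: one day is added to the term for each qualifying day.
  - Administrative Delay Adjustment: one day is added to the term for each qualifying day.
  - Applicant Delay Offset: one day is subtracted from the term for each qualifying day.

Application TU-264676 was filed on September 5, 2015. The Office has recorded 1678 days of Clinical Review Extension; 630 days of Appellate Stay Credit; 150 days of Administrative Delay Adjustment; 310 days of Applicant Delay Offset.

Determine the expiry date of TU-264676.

Base term: filing date + 18 years → 5 September 2033.
Clinical Review Extension: +1678 days → 10 April 2038.
Appellate Stay Credit: +630 days → 31 December 2039.
Administrative Delay Adjustment: +150 days → 29 May 2040.
Applicant Delay Offset: −310 days → 24 July 2039.

July 24, 2039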